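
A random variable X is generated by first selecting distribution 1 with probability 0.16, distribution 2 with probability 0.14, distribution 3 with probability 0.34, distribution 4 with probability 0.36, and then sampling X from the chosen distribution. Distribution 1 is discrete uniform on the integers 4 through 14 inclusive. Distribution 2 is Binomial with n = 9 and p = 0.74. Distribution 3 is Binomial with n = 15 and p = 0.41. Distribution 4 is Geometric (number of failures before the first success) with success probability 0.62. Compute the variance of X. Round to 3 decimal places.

13.656

Per component, 1: μ=9, E[X²]=91; 2: μ=6.66, E[X²]=46.0872; 3: μ=6.15, E[X²]=41.451; 4: μ=0.612903, E[X²]=1.3642.
E[X] = 0.16·9 + 0.14·6.66 + 0.34·6.15 + 0.36·0.612903 = 4.68405.
E[X²] = 0.16·91 + 0.14·46.0872 + 0.34·41.451 + 0.36·1.3642 = 35.5967.
Var(X) = E[X²] − (E[X])² = 35.5967 − 21.9403 = 13.6564.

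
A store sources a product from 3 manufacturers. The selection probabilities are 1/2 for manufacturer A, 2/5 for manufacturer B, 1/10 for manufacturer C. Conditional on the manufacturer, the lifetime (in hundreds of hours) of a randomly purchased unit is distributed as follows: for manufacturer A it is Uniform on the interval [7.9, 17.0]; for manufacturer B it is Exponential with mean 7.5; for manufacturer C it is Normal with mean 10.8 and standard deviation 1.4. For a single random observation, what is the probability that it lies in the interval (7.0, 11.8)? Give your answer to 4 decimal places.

0.3646

Conditional on each manufacturer, P(7.0 < X < 11.8): A: 0.428571; B: 0.185888; C: 0.759154.
By total probability, P(7.0 < X < 11.8) = 0.5·0.428571 + 0.4·0.185888 + 0.1·0.759154 = 0.364556.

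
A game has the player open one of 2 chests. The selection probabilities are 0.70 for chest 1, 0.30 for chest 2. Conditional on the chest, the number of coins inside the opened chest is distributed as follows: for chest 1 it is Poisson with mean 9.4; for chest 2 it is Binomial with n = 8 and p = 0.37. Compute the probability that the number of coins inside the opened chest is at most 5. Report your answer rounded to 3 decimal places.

0.355

Conditional on each chest, P(X ≤ 5): 1: 0.0934707; 2: 0.966351.
By total probability, P(X ≤ 5) = 0.7·0.0934707 + 0.3·0.966351 = 0.355335.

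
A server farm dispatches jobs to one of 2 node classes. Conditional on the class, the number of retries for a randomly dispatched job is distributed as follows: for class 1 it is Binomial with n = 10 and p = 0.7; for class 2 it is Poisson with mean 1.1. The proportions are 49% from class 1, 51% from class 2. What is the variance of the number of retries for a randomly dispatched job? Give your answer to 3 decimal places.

Per component, 1: μ=7, E[X²]=51.1; 2: μ=1.1, E[X²]=2.31.
E[X] = 0.49·7 + 0.51·1.1 = 3.991.
E[X²] = 0.49·51.1 + 0.51·2.31 = 26.2171.
Var(X) = E[X²] − (E[X])² = 26.2171 − 15.9281 = 10.289.

10.289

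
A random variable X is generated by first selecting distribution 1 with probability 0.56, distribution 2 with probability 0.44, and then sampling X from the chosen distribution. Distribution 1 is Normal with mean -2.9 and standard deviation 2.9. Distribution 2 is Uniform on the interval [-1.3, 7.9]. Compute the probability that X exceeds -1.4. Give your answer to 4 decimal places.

Conditional on each component, P(X > -1.4): 1: 0.302494; 2: 1.
By total probability, P(X > -1.4) = 0.56·0.302494 + 0.44·1 = 0.609397.

0.6094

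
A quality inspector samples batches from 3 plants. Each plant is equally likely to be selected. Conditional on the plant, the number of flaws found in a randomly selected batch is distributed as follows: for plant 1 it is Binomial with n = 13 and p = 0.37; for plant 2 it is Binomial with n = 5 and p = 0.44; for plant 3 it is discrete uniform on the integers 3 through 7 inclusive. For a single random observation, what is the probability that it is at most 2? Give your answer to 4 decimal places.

Conditional on each plant, P(X ≤ 2): 1: 0.0875249; 2: 0.611425; 3: 0.
By total probability, P(X ≤ 2) = 0.333333·0.0875249 + 0.333333·0.611425 + 0.333333·0 = 0.232983.

0.2330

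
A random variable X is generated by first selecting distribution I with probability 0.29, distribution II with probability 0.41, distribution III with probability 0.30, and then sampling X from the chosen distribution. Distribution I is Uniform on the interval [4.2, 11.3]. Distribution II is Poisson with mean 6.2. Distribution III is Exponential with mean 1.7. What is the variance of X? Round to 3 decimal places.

10.588

Per component, I: μ=7.75, E[X²]=64.2633; II: μ=6.2, E[X²]=44.64; III: μ=1.7, E[X²]=5.78.
E[X] = 0.29·7.75 + 0.41·6.2 + 0.3·1.7 = 5.2995.
E[X²] = 0.29·64.2633 + 0.41·44.64 + 0.3·5.78 = 38.6728.
Var(X) = E[X²] − (E[X])² = 38.6728 − 28.0847 = 10.5881.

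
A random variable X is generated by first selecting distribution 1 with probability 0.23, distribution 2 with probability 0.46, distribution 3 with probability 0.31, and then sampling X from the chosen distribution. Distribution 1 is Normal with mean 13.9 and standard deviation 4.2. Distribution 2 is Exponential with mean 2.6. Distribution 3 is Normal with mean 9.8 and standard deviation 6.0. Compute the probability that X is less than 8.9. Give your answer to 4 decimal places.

0.6084

Conditional on each component, P(X < 8.9): 1: 0.11693; 2: 0.967388; 3: 0.440382.
By total probability, P(X < 8.9) = 0.23·0.11693 + 0.46·0.967388 + 0.31·0.440382 = 0.608411.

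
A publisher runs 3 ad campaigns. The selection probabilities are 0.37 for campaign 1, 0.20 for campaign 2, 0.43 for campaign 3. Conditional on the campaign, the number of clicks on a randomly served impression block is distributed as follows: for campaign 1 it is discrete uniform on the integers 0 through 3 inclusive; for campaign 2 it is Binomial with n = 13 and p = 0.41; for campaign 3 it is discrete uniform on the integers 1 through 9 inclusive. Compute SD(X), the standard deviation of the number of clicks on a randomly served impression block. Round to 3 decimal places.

2.646

Per component, 1: μ=1.5, E[X²]=3.5; 2: μ=5.33, E[X²]=31.5536; 3: μ=5, E[X²]=31.6667.
E[X] = 0.37·1.5 + 0.2·5.33 + 0.43·5 = 3.771.
E[X²] = 0.37·3.5 + 0.2·31.5536 + 0.43·31.6667 = 21.2224.
Var(X) = E[X²] − (E[X])² = 21.2224 − 14.2204 = 7.00195.
SD(X) = √7.00195 = 2.64612.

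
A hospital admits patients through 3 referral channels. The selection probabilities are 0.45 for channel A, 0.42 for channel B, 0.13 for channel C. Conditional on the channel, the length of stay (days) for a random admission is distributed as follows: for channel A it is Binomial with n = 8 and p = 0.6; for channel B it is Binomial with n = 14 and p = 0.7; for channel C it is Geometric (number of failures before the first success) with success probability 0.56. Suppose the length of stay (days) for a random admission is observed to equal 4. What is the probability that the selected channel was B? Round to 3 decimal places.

Likelihoods P(X=4 | ·): A: 0.232243; B: 0.00141918; C: 0.0209893.
Posterior ∝ prior × likelihood. Numerator for B: 0.42·0.00141918 = 0.000596057.
Normalizing constant: 0.45·0.232243 + 0.42·0.00141918 + 0.13·0.0209893 = 0.107834.
P(B | observation) = 0.000596057 / 0.107834 = 0.00552754.

0.006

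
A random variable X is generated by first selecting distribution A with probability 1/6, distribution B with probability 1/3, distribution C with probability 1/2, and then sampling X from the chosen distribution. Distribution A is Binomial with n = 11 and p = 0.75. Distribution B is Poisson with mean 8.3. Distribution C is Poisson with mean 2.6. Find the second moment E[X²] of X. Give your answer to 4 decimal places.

42.0975

For each component E[X²] = Var + (mean)², giving A: 70.125; B: 77.19; C: 9.36.
Overall E[X²] = 0.166667·70.125 + 0.333333·77.19 + 0.5·9.36 = 42.0975.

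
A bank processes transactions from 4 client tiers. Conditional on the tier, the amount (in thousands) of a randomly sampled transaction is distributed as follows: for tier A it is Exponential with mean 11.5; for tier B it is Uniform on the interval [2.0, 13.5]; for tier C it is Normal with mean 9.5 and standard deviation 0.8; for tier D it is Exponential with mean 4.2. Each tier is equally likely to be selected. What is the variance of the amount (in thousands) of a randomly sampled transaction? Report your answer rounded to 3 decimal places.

47.582

Per component, A: μ=11.5, E[X²]=264.5; B: μ=7.75, E[X²]=71.0833; C: μ=9.5, E[X²]=90.89; D: μ=4.2, E[X²]=35.28.
E[X] = 0.25·11.5 + 0.25·7.75 + 0.25·9.5 + 0.25·4.2 = 8.2375.
E[X²] = 0.25·264.5 + 0.25·71.0833 + 0.25·90.89 + 0.25·35.28 = 115.438.
Var(X) = E[X²] − (E[X])² = 115.438 − 67.8564 = 47.5819.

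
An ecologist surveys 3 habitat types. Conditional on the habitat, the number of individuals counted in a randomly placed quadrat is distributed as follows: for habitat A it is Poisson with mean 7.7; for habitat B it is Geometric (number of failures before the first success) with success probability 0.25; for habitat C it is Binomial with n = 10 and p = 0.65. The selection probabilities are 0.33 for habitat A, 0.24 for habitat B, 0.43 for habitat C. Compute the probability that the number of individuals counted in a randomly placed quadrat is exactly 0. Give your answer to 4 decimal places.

Conditional on each habitat, P(X = 0): A: 0.000452827; B: 0.25; C: 2.75855e-05.
By total probability, P(X = 0) = 0.33·0.000452827 + 0.24·0.25 + 0.43·2.75855e-05 = 0.0601613.

0.0602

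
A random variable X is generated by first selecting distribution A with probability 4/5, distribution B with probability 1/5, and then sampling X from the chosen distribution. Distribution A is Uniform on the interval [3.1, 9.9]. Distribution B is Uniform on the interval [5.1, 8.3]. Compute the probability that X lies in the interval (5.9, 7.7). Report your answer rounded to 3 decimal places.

Conditional on each component, P(5.9 < X < 7.7): A: 0.264706; B: 0.5625.
By total probability, P(5.9 < X < 7.7) = 0.8·0.264706 + 0.2·0.5625 = 0.324265.

0.324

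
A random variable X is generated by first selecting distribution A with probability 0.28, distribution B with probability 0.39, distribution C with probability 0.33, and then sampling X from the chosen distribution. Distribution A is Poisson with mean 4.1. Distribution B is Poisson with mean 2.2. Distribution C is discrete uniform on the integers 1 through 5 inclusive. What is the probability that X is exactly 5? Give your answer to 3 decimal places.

0.129

Conditional on each component, P(X = 5): A: 0.160004; B: 0.0475866; C: 0.2.
By total probability, P(X = 5) = 0.28·0.160004 + 0.39·0.0475866 + 0.33·0.2 = 0.12936.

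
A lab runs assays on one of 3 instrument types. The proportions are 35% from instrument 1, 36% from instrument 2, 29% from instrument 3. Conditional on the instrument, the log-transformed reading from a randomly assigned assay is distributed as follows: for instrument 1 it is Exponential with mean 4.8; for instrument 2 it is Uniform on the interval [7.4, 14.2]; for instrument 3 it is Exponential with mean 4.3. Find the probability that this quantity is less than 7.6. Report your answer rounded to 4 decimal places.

Conditional on each instrument, P(X < 7.6): 1: 0.79471; 2: 0.0294118; 3: 0.829231.
By total probability, P(X < 7.6) = 0.35·0.79471 + 0.36·0.0294118 + 0.29·0.829231 = 0.529214.

0.5292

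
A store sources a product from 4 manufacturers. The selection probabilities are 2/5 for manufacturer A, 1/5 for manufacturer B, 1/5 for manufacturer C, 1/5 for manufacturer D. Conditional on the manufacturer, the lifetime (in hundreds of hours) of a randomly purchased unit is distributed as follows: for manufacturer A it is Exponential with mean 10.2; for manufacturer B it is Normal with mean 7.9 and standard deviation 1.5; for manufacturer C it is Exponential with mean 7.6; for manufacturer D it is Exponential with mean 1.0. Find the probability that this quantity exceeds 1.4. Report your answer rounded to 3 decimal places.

Conditional on each manufacturer, P(X > 1.4): A: 0.871748; B: 0.999993; C: 0.831761; D: 0.246597.
By total probability, P(X > 1.4) = 0.4·0.871748 + 0.2·0.999993 + 0.2·0.831761 + 0.2·0.246597 = 0.764369.

0.764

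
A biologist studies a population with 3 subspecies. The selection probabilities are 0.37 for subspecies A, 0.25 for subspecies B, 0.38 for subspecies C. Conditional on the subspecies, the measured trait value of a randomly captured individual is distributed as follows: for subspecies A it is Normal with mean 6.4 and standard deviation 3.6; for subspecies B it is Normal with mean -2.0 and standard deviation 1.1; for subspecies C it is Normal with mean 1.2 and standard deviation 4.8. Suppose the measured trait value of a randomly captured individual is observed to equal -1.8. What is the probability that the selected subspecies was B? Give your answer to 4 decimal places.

0.7543

Likelihoods f(-1.8 | ·): A: 0.00827921; B: 0.356729; C: 0.0683669.
Posterior ∝ prior × likelihood. Numerator for B: 0.25·0.356729 = 0.0891824.
Normalizing constant: 0.37·0.00827921 + 0.25·0.356729 + 0.38·0.0683669 = 0.118225.
P(B | observation) = 0.0891824 / 0.118225 = 0.754344.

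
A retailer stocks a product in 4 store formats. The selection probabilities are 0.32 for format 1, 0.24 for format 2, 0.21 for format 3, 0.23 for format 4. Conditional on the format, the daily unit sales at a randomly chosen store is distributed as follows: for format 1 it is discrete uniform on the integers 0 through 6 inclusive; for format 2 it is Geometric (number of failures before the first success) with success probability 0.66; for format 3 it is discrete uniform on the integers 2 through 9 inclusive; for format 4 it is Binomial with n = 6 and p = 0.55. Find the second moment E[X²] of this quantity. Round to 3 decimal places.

For each component E[X²] = Var + (mean)², giving 1: 13; 2: 1.04591; 3: 35.5; 4: 12.375.
Overall E[X²] = 0.32·13 + 0.24·1.04591 + 0.21·35.5 + 0.23·12.375 = 14.7123.

14.712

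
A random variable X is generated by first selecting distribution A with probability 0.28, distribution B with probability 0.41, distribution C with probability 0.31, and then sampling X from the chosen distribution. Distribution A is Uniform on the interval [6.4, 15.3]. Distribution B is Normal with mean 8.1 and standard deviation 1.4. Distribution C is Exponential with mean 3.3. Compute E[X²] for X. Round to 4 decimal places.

For each component E[X²] = Var + (mean)², giving A: 124.323; B: 67.57; C: 21.78.
Overall E[X²] = 0.28·124.323 + 0.41·67.57 + 0.31·21.78 = 69.266.

69.2660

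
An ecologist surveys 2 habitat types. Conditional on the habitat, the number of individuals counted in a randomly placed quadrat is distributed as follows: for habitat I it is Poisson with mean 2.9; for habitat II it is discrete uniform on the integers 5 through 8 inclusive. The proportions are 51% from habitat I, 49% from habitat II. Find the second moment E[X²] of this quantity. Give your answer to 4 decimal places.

27.0831

For each component E[X²] = Var + (mean)², giving I: 11.31; II: 43.5.
Overall E[X²] = 0.51·11.31 + 0.49·43.5 = 27.0831.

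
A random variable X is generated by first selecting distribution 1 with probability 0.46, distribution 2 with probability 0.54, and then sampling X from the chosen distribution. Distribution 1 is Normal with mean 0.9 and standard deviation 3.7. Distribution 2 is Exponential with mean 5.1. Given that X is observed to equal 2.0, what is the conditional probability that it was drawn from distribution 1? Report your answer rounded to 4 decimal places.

Likelihoods f(2.0 | ·): 1: 0.103161; 2: 0.13247.
Posterior ∝ prior × likelihood. Numerator for 1: 0.46·0.103161 = 0.0474541.
Normalizing constant: 0.46·0.103161 + 0.54·0.13247 = 0.118988.
P(1 | observation) = 0.0474541 / 0.118988 = 0.398814.

0.3988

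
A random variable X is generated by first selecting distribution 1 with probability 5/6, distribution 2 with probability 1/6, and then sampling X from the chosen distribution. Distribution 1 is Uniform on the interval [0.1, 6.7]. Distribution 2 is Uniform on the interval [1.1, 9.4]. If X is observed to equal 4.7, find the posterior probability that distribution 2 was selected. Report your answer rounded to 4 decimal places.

Likelihoods f(4.7 | ·): 1: 0.151515; 2: 0.120482.
Posterior ∝ prior × likelihood. Numerator for 2: 0.166667·0.120482 = 0.0200803.
Normalizing constant: 0.833333·0.151515 + 0.166667·0.120482 = 0.146343.
P(2 | observation) = 0.0200803 / 0.146343 = 0.137214.

0.1372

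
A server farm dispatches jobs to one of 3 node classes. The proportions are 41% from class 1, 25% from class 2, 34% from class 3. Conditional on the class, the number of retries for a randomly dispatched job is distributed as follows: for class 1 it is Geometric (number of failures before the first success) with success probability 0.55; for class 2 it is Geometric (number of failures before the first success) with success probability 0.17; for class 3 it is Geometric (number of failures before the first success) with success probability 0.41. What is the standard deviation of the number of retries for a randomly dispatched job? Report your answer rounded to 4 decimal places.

Per component, 1: μ=0.818182, E[X²]=2.15702; 2: μ=4.88235, E[X²]=52.5571; 3: μ=1.43902, E[X²]=5.58061.
E[X] = 0.41·0.818182 + 0.25·4.88235 + 0.34·1.43902 = 2.04531.
E[X²] = 0.41·2.15702 + 0.25·52.5571 + 0.34·5.58061 = 15.9211.
Var(X) = E[X²] − (E[X])² = 15.9211 − 4.1833 = 11.7378.
SD(X) = √11.7378 = 3.42604.

3.4260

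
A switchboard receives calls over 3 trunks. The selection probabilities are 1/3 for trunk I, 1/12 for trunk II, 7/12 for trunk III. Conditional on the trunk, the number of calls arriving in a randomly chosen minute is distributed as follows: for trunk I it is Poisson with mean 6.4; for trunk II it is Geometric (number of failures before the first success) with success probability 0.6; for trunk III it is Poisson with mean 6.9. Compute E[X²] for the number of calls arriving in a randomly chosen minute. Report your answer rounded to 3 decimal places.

For each component E[X²] = Var + (mean)², giving I: 47.36; II: 1.55556; III: 54.51.
Overall E[X²] = 0.333333·47.36 + 0.0833333·1.55556 + 0.583333·54.51 = 47.7138.

47.714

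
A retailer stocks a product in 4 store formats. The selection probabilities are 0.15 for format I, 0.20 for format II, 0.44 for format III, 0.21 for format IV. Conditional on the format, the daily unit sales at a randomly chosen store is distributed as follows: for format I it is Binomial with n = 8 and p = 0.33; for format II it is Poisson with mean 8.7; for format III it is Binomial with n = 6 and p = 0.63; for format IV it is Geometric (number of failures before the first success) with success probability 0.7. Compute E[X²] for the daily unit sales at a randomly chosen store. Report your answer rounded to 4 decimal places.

For each component E[X²] = Var + (mean)², giving I: 8.7384; II: 84.39; III: 15.687; IV: 0.795918.
Overall E[X²] = 0.15·8.7384 + 0.2·84.39 + 0.44·15.687 + 0.21·0.795918 = 25.2582.

25.2582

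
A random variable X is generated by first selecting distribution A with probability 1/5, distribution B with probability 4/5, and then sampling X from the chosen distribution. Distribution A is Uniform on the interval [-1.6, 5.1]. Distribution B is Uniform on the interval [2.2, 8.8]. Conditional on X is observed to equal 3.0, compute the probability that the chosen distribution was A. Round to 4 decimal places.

0.1976

Likelihoods f(3.0 | ·): A: 0.149254; B: 0.151515.
Posterior ∝ prior × likelihood. Numerator for A: 0.2·0.149254 = 0.0298507.
Normalizing constant: 0.2·0.149254 + 0.8·0.151515 = 0.151063.
P(A | observation) = 0.0298507 / 0.151063 = 0.197605.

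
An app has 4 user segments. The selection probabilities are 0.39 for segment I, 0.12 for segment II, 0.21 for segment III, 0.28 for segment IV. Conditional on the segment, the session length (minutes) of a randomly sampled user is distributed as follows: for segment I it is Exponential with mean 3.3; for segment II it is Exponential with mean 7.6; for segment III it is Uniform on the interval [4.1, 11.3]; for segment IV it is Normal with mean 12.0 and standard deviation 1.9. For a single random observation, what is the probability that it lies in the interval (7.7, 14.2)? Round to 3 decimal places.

0.405

Conditional on each segment, P(7.7 < X < 14.2): I: 0.0834445; II: 0.208703; III: 0.5; IV: 0.864734.
By total probability, P(7.7 < X < 14.2) = 0.39·0.0834445 + 0.12·0.208703 + 0.21·0.5 + 0.28·0.864734 = 0.404713.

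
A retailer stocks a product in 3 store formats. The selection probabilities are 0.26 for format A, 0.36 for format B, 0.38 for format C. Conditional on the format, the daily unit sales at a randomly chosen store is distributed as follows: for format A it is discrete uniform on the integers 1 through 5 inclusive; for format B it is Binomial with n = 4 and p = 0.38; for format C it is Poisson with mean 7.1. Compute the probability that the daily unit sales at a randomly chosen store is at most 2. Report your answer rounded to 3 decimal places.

Conditional on each format, P(X ≤ 2): A: 0.4; B: 0.843066; C: 0.0274801.
By total probability, P(X ≤ 2) = 0.26·0.4 + 0.36·0.843066 + 0.38·0.0274801 = 0.417946.

0.418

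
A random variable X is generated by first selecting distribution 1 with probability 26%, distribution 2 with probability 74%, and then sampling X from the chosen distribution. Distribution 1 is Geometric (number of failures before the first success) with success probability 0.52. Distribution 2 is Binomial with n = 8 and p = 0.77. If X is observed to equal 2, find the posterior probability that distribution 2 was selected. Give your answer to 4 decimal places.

Likelihoods P(X=2 | ·): 1: 0.119808; 2: 0.00245757.
Posterior ∝ prior × likelihood. Numerator for 2: 0.74·0.00245757 = 0.0018186.
Normalizing constant: 0.26·0.119808 + 0.74·0.00245757 = 0.0329687.
P(2 | observation) = 0.0018186 / 0.0329687 = 0.0551616.

0.0552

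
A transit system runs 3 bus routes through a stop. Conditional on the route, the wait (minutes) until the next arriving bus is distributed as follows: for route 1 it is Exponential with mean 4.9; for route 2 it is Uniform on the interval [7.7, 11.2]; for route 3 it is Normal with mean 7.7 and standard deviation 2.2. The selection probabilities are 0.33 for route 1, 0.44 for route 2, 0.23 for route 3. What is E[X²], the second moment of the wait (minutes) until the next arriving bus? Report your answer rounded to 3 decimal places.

For each component E[X²] = Var + (mean)², giving 1: 48.02; 2: 90.3233; 3: 64.13.
Overall E[X²] = 0.33·48.02 + 0.44·90.3233 + 0.23·64.13 = 70.3388.

70.339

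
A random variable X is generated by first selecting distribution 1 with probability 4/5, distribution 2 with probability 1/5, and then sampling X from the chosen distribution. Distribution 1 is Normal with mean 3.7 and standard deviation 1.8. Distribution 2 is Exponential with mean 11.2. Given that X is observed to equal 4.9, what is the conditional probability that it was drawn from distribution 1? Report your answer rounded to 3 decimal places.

0.925

Likelihoods f(4.9 | ·): 1: 0.177471; 2: 0.0576472.
Posterior ∝ prior × likelihood. Numerator for 1: 0.8·0.177471 = 0.141977.
Normalizing constant: 0.8·0.177471 + 0.2·0.0576472 = 0.153506.
P(1 | observation) = 0.141977 / 0.153506 = 0.924893.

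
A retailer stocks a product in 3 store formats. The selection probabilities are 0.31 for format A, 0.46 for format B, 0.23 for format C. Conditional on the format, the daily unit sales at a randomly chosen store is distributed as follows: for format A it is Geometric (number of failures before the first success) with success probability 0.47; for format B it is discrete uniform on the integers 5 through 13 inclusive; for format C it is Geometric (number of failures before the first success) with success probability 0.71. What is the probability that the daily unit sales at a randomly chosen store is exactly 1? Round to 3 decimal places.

Conditional on each format, P(X = 1): A: 0.2491; B: 0; C: 0.2059.
By total probability, P(X = 1) = 0.31·0.2491 + 0.46·0 + 0.23·0.2059 = 0.124578.

0.125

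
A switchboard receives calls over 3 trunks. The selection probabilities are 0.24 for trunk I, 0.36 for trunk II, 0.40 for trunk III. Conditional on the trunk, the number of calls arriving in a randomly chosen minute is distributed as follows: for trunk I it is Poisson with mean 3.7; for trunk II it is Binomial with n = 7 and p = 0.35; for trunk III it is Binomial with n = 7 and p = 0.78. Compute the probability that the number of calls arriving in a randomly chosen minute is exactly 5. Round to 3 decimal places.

0.168

Conditional on each trunk, P(X = 5): I: 0.142869; II: 0.0466; III: 0.293452.
By total probability, P(X = 5) = 0.24·0.142869 + 0.36·0.0466 + 0.4·0.293452 = 0.168446.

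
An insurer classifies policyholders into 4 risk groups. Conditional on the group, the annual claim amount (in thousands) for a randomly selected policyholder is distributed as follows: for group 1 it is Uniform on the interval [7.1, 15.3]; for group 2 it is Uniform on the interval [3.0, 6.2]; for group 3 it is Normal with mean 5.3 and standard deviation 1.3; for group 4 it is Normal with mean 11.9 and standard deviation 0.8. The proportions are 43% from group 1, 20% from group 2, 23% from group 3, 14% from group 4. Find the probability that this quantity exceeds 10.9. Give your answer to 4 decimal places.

Conditional on each group, P(X > 10.9): 1: 0.536585; 2: 0; 3: 8.24833e-06; 4: 0.89435.
By total probability, P(X > 10.9) = 0.43·0.536585 + 0.2·0 + 0.23·8.24833e-06 + 0.14·0.89435 = 0.355943.

0.3559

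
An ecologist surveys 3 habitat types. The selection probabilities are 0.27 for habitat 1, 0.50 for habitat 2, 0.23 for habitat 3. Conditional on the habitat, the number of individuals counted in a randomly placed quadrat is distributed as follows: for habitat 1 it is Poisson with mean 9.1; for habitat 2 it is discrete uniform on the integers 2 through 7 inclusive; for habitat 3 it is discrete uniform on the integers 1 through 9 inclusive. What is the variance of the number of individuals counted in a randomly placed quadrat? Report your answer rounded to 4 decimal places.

9.3779

Per component, 1: μ=9.1, E[X²]=91.91; 2: μ=4.5, E[X²]=23.1667; 3: μ=5, E[X²]=31.6667.
E[X] = 0.27·9.1 + 0.5·4.5 + 0.23·5 = 5.857.
E[X²] = 0.27·91.91 + 0.5·23.1667 + 0.23·31.6667 = 43.6824.
Var(X) = E[X²] − (E[X])² = 43.6824 − 34.3044 = 9.37792.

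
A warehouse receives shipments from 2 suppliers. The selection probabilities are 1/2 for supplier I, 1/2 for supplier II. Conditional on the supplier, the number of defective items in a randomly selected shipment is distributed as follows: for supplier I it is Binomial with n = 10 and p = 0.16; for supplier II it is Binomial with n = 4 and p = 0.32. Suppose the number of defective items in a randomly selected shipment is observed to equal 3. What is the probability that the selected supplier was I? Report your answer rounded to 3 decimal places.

0.619

Likelihoods P(X=3 | ·): I: 0.145043; II: 0.089129.
Posterior ∝ prior × likelihood. Numerator for I: 0.5·0.145043 = 0.0725214.
Normalizing constant: 0.5·0.145043 + 0.5·0.089129 = 0.117086.
P(I | observation) = 0.0725214 / 0.117086 = 0.619386.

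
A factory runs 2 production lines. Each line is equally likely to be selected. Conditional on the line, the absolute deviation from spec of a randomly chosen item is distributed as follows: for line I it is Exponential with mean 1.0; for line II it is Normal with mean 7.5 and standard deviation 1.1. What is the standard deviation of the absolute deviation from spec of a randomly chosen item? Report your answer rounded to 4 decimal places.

Per component, I: μ=1, E[X²]=2; II: μ=7.5, E[X²]=57.46.
E[X] = 0.5·1 + 0.5·7.5 = 4.25.
E[X²] = 0.5·2 + 0.5·57.46 = 29.73.
Var(X) = E[X²] − (E[X])² = 29.73 − 18.0625 = 11.6675.
SD(X) = √11.6675 = 3.41577.

3.4158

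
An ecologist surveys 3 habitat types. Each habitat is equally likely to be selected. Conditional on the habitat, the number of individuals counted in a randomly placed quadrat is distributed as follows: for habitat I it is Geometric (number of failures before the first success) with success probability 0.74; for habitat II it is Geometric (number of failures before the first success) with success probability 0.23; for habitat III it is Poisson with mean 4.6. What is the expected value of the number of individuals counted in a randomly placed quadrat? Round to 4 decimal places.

Component means — I: 0.351351; II: 3.34783; III: 4.6.
E[X] = 0.333333·0.351351 + 0.333333·3.34783 + 0.333333·4.6 = 2.76639.

2.7664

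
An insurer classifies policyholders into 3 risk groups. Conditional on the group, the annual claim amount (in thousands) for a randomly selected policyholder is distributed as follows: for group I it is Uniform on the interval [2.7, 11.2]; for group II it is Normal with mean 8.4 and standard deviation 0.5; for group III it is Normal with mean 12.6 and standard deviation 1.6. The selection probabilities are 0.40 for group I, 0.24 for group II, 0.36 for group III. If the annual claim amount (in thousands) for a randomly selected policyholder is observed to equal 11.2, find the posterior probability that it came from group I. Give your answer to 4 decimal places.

Likelihoods f(11.2 | ·): I: 0.117647; II: 1.23652e-07; III: 0.170034.
Posterior ∝ prior × likelihood. Numerator for I: 0.4·0.117647 = 0.0470588.
Normalizing constant: 0.4·0.117647 + 0.24·1.23652e-07 + 0.36·0.170034 = 0.108271.
P(I | observation) = 0.0470588 / 0.108271 = 0.434638.

0.4346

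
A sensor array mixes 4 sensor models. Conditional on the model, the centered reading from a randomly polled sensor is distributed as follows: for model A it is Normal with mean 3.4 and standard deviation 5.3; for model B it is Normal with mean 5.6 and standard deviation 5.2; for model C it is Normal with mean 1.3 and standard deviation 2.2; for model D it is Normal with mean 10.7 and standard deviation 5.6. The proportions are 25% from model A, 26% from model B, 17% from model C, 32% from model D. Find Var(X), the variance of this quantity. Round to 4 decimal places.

Per component, A: μ=3.4, E[X²]=39.65; B: μ=5.6, E[X²]=58.4; C: μ=1.3, E[X²]=6.53; D: μ=10.7, E[X²]=145.85.
E[X] = 0.25·3.4 + 0.26·5.6 + 0.17·1.3 + 0.32·10.7 = 5.951.
E[X²] = 0.25·39.65 + 0.26·58.4 + 0.17·6.53 + 0.32·145.85 = 72.8786.
Var(X) = E[X²] − (E[X])² = 72.8786 − 35.4144 = 37.4642.

37.4642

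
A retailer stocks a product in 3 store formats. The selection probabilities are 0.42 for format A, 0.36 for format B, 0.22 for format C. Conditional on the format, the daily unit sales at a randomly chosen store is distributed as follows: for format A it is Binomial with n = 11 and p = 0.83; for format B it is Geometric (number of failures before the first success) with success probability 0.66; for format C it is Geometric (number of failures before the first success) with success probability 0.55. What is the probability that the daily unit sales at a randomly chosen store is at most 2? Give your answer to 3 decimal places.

0.546

Conditional on each format, P(X ≤ 2): A: 4.68072e-06; B: 0.960696; C: 0.908875.
By total probability, P(X ≤ 2) = 0.42·4.68072e-06 + 0.36·0.960696 + 0.22·0.908875 = 0.545805.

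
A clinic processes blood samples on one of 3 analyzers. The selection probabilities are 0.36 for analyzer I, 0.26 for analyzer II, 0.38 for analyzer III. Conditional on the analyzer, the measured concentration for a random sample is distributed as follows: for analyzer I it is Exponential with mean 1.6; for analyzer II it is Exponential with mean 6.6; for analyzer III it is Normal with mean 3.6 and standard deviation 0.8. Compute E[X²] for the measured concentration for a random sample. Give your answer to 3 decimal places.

For each component E[X²] = Var + (mean)², giving I: 5.12; II: 87.12; III: 13.6.
Overall E[X²] = 0.36·5.12 + 0.26·87.12 + 0.38·13.6 = 29.6624.

29.662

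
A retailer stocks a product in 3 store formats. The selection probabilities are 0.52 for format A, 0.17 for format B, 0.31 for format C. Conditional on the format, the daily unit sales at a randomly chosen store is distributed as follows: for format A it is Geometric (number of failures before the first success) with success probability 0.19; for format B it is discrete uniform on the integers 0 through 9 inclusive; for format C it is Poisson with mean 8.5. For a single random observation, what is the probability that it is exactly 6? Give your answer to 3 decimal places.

Conditional on each format, P(X = 6): A: 0.0536616; B: 0.1; C: 0.106581.
By total probability, P(X = 6) = 0.52·0.0536616 + 0.17·0.1 + 0.31·0.106581 = 0.077944.

0.078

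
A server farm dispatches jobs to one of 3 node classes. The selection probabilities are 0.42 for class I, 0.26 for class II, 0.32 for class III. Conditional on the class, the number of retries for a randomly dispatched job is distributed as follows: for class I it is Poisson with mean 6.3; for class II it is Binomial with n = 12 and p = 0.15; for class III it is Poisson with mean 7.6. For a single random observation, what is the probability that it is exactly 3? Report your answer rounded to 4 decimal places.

0.0886

Conditional on each class, P(X = 3): I: 0.0765271; II: 0.171976; III: 0.0366144.
By total probability, P(X = 3) = 0.42·0.0765271 + 0.26·0.171976 + 0.32·0.0366144 = 0.0885716.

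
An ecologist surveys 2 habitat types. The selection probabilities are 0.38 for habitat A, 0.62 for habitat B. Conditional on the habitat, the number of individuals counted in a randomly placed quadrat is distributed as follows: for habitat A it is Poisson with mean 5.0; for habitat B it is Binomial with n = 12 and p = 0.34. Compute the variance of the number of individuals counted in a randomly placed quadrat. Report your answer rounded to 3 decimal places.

3.769

Per component, A: μ=5, E[X²]=30; B: μ=4.08, E[X²]=19.3392.
E[X] = 0.38·5 + 0.62·4.08 = 4.4296.
E[X²] = 0.38·30 + 0.62·19.3392 = 23.3903.
Var(X) = E[X²] − (E[X])² = 23.3903 − 19.6214 = 3.76895.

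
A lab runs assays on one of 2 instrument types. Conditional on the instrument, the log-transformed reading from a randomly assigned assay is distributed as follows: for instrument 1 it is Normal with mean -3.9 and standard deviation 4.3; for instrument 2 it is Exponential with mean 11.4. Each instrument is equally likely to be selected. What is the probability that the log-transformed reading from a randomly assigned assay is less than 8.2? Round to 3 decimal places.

Conditional on each instrument, P(X < 8.2): 1: 0.997553; 2: 0.512906.
By total probability, P(X < 8.2) = 0.5·0.997553 + 0.5·0.512906 = 0.75523.

0.755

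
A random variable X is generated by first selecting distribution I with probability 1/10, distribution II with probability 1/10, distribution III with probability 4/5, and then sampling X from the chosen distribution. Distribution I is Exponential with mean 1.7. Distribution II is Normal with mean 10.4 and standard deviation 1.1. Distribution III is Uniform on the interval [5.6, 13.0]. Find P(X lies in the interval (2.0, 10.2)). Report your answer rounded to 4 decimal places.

0.5707

Conditional on each component, P(2.0 < X < 10.2): I: 0.305886; II: 0.427863; III: 0.621622.
By total probability, P(2.0 < X < 10.2) = 0.1·0.305886 + 0.1·0.427863 + 0.8·0.621622 = 0.570672.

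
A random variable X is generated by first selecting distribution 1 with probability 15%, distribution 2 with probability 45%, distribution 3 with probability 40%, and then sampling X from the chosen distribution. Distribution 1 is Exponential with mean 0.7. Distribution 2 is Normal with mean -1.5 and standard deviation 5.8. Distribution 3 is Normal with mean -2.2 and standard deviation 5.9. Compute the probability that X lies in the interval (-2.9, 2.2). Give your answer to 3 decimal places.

Conditional on each component, P(-2.9 < X < 2.2): 1: 0.956841; 2: 0.33361; 3: 0.319316.
By total probability, P(-2.9 < X < 2.2) = 0.15·0.956841 + 0.45·0.33361 + 0.4·0.319316 = 0.421377.

0.421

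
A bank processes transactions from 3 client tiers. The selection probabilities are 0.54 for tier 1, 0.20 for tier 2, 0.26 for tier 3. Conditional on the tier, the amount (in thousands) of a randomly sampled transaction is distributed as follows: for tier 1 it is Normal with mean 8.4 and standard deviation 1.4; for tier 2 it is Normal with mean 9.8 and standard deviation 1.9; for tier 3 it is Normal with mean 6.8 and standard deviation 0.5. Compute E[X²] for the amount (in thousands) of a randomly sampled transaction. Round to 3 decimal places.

For each component E[X²] = Var + (mean)², giving 1: 72.52; 2: 99.65; 3: 46.49.
Overall E[X²] = 0.54·72.52 + 0.2·99.65 + 0.26·46.49 = 71.1782.

71.178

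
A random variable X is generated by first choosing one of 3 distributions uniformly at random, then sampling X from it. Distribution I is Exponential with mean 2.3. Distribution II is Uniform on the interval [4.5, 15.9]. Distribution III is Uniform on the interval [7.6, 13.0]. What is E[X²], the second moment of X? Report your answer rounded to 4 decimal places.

77.9900

For each component E[X²] = Var + (mean)², giving I: 10.58; II: 114.87; III: 108.52.
Overall E[X²] = 0.333333·10.58 + 0.333333·114.87 + 0.333333·108.52 = 77.99.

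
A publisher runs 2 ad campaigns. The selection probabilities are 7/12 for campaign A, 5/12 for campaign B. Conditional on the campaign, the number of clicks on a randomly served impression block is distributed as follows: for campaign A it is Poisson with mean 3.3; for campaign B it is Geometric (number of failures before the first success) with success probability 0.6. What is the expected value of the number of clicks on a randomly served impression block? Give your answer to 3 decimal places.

Component means — A: 3.3; B: 0.666667.
E[X] = 0.583333·3.3 + 0.416667·0.666667 = 2.20278.

2.203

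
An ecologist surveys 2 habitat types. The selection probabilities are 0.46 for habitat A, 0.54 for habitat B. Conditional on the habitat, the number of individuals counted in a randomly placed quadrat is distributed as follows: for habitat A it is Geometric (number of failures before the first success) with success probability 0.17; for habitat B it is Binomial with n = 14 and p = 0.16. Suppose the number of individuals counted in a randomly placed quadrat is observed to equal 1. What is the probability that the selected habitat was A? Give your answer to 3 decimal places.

Likelihoods P(X=1 | ·): A: 0.1411; B: 0.232209.
Posterior ∝ prior × likelihood. Numerator for A: 0.46·0.1411 = 0.064906.
Normalizing constant: 0.46·0.1411 + 0.54·0.232209 = 0.190299.
P(A | observation) = 0.064906 / 0.190299 = 0.341074.

0.341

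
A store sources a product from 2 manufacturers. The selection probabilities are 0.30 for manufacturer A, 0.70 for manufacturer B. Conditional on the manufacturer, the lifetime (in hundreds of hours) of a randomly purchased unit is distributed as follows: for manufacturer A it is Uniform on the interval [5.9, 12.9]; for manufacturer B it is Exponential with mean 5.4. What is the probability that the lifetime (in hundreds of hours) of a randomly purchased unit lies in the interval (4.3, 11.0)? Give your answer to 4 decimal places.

Conditional on each manufacturer, P(4.3 < X < 11.0): A: 0.728571; B: 0.320582.
By total probability, P(4.3 < X < 11.0) = 0.3·0.728571 + 0.7·0.320582 = 0.442979.

0.4430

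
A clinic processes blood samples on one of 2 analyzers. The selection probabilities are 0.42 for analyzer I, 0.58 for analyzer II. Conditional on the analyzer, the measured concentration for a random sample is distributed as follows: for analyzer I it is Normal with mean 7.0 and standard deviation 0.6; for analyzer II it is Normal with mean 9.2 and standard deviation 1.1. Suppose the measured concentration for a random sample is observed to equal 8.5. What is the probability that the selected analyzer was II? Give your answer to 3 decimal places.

0.933

Likelihoods f(8.5 | ·): I: 0.0292138; II: 0.296198.
Posterior ∝ prior × likelihood. Numerator for II: 0.58·0.296198 = 0.171795.
Normalizing constant: 0.42·0.0292138 + 0.58·0.296198 = 0.184064.
P(II | observation) = 0.171795 / 0.184064 = 0.93334.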